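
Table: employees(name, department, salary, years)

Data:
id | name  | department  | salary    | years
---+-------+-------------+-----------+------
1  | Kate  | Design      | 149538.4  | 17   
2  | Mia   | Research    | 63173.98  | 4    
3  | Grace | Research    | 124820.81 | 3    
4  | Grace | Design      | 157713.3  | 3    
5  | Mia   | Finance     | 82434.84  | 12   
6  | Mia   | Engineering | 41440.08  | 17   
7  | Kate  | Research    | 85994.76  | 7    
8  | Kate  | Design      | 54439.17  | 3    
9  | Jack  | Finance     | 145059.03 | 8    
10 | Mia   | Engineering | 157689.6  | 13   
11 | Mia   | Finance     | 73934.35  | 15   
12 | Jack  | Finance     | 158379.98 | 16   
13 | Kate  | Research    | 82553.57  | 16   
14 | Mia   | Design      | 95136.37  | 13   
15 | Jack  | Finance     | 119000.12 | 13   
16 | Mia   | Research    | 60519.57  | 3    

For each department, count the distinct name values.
SELECT department, COUNT(DISTINCT name)
FROM employees
GROUP BY department

Result:
  Design: 3 distinct
  Engineering: 1 distinct
  Finance: 2 distinct
  Research: 3 distinct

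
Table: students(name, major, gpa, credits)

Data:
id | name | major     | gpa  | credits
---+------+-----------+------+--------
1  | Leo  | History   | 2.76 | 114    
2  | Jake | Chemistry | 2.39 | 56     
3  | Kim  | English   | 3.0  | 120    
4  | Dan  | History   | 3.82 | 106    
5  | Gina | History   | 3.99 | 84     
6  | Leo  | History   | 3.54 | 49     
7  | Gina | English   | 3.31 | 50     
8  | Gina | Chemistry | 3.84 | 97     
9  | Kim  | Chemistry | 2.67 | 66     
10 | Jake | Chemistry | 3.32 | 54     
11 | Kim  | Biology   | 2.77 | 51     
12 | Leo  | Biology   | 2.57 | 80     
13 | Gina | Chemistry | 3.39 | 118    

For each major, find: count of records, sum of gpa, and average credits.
SELECT major,
       COUNT(*) as cnt,
       SUM(gpa) as total_gpa,
       AVG(credits) as avg_credits
FROM students
GROUP BY major

Result:
  Biology: 2 records, 5.34 total gpa, 65.50 avg credits
  Chemistry: 5 records, 15.61 total gpa, 78.20 avg credits
  English: 2 records, 6.31 total gpa, 85.00 avg credits
  History: 4 records, 14.11 total gpa, 88.25 avg credits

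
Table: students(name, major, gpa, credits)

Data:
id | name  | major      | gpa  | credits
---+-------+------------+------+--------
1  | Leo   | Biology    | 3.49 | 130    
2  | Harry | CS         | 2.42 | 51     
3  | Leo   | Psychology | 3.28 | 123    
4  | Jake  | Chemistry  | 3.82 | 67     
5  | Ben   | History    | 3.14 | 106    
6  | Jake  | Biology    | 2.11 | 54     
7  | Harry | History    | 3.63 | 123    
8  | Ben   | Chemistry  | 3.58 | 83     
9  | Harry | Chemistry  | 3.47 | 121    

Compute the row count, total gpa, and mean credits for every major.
SELECT major,
       COUNT(*) as cnt,
       SUM(gpa) as total_gpa,
       AVG(credits) as avg_credits
FROM students
GROUP BY major

Result:
  Biology: 2 records, 5.60 total gpa, 92.00 avg credits
  CS: 1 records, 2.42 total gpa, 51.00 avg credits
  Chemistry: 3 records, 10.87 total gpa, 90.33 avg credits
  History: 2 records, 6.77 total gpa, 114.50 avg credits
  Psychology: 1 records, 3.28 total gpa, 123.00 avg credits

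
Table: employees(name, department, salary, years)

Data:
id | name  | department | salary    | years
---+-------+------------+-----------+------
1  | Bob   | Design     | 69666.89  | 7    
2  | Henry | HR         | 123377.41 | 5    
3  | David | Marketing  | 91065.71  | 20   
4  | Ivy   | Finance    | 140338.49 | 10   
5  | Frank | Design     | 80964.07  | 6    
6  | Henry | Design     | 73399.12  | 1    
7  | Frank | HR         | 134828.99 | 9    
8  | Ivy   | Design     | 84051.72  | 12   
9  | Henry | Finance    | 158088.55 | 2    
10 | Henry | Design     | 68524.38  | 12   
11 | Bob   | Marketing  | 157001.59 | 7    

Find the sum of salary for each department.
SELECT department, SUM(salary) as result
FROM employees
GROUP BY department

Result:
  Design: 376606.18
  Finance: 298427.04
  HR: 258206.40
  Marketing: 248067.30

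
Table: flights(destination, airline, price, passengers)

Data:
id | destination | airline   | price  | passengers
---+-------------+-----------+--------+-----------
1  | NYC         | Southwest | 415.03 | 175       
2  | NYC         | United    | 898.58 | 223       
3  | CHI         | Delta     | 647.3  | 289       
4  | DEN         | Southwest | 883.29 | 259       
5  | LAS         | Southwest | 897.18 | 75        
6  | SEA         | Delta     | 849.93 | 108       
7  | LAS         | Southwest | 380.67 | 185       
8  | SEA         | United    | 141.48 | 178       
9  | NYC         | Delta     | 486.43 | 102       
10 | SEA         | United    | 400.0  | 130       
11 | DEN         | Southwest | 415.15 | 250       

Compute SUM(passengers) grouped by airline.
SELECT airline, SUM(passengers) as result
FROM flights
GROUP BY airline

Result:
  Delta: 499
  Southwest: 944
  United: 531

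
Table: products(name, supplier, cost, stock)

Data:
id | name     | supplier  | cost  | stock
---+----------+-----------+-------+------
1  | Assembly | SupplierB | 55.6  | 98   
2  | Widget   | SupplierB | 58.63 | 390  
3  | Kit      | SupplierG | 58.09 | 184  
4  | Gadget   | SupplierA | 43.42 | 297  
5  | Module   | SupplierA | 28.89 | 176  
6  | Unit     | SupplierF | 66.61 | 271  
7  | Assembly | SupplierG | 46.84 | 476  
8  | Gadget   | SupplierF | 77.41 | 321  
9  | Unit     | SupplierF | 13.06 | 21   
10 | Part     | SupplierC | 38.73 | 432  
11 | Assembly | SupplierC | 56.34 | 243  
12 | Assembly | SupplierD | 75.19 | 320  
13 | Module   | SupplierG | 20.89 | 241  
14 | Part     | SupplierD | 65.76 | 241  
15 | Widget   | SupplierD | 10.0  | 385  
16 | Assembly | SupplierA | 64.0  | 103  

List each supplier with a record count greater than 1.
SELECT supplier, COUNT(*) as cnt
FROM products
GROUP BY supplier
HAVING COUNT(*) > 1

Result:
  SupplierA: 3
  SupplierB: 2
  SupplierC: 2
  SupplierD: 3
  SupplierF: 3
  SupplierG: 3

Note: HAVING filters groups after aggregation, WHERE filters rows before.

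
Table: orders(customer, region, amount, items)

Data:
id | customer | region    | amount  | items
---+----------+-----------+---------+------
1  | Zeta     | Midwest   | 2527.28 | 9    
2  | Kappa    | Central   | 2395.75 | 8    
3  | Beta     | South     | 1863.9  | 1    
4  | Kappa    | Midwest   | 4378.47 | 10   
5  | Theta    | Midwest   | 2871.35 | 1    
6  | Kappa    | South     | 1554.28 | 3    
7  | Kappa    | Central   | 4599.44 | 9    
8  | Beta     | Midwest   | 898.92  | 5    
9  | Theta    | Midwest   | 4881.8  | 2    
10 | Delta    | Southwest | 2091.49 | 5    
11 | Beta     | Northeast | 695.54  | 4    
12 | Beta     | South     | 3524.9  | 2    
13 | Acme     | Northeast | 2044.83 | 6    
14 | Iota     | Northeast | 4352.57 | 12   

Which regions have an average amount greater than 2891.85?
SELECT region, AVG(amount)
FROM orders
GROUP BY region
HAVING AVG(amount) > 2891.85

Result:
  Central: avg=3497.60
  Midwest: avg=3111.56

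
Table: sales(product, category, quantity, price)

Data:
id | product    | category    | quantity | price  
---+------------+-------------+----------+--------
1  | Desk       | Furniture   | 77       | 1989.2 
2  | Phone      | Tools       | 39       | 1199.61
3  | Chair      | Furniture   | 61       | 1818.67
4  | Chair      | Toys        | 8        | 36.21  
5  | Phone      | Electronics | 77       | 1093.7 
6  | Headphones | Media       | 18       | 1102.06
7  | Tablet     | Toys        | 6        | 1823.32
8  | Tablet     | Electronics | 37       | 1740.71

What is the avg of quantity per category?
SELECT category, AVG(quantity) as result
FROM sales
GROUP BY category

Result:
  Electronics: 57.00
  Furniture: 69.00
  Media: 18.00
  Tools: 39.00
  Toys: 7.00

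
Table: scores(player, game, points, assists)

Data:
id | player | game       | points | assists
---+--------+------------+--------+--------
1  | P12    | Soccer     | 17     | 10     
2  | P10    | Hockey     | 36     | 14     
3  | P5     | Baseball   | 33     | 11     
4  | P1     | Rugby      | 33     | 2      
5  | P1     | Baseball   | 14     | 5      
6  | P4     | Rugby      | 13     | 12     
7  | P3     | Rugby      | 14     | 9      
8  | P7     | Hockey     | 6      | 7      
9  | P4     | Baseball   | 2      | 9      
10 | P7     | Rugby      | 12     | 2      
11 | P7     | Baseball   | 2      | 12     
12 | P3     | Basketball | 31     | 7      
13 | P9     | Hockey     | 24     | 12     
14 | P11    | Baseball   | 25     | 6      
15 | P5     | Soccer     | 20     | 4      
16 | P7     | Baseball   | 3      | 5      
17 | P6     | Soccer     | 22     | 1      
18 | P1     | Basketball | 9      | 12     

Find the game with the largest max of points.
SELECT game, MAX(points) as val
FROM scores
GROUP BY game
ORDER BY val DESC
LIMIT 1

Result: Hockey with max(points) = 36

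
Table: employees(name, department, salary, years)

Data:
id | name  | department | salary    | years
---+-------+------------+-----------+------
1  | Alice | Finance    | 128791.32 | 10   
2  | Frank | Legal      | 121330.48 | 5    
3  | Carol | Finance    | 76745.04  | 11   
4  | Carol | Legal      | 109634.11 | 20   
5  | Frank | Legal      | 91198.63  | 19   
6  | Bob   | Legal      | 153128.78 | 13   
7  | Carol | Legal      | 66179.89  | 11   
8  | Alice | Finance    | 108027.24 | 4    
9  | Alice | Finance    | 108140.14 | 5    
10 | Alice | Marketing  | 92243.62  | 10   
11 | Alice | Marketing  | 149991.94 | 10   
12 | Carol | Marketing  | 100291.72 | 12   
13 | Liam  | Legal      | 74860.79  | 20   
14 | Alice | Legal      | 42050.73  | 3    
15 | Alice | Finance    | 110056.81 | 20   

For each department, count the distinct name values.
SELECT department, COUNT(DISTINCT name)
FROM employees
GROUP BY department

Result:
  Finance: 2 distinct
  Legal: 5 distinct
  Marketing: 2 distinct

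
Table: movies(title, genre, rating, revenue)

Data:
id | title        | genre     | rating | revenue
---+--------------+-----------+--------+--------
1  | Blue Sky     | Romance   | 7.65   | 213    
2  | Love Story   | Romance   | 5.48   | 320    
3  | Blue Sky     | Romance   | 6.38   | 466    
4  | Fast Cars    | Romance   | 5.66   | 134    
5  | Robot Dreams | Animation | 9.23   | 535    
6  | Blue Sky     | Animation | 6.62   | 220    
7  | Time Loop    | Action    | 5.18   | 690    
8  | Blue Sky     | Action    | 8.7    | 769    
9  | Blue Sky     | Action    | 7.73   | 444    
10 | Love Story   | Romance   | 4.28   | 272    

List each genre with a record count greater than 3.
SELECT genre, COUNT(*) as cnt
FROM movies
GROUP BY genre
HAVING COUNT(*) > 3

Result:
  Romance: 5

Note: HAVING filters groups after aggregation, WHERE filters rows before.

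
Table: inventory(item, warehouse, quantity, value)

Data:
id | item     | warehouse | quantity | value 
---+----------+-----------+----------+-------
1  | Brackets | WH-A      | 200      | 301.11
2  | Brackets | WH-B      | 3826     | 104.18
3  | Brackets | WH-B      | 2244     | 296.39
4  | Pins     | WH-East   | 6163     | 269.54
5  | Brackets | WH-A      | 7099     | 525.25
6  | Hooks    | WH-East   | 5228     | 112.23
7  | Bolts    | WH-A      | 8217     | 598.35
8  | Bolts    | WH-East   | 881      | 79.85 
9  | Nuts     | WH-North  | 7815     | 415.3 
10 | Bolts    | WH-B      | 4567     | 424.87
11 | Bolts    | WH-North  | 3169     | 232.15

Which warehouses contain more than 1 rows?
SELECT warehouse, COUNT(*) as cnt
FROM inventory
GROUP BY warehouse
HAVING COUNT(*) > 1

Result:
  WH-A: 3
  WH-B: 3
  WH-East: 3
  WH-North: 2

Note: HAVING filters groups after aggregation, WHERE filters rows before.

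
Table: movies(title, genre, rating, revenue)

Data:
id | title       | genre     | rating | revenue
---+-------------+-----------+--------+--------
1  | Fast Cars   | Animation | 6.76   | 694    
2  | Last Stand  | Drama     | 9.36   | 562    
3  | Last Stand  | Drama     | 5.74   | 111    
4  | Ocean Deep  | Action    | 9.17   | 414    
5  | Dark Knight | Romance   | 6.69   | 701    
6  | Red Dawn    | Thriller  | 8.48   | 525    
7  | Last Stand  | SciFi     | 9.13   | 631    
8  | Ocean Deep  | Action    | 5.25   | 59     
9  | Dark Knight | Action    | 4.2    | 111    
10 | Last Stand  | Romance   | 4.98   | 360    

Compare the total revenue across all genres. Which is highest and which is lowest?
SELECT genre, SUM(revenue)
FROM movies
GROUP BY genre
ORDER BY SUM(revenue)

All groups:
  Thriller: 525
  Action: 584
  SciFi: 631
  Drama: 673
  Animation: 694
  Romance: 1061

Highest: Romance (1061)
Lowest: Thriller (525)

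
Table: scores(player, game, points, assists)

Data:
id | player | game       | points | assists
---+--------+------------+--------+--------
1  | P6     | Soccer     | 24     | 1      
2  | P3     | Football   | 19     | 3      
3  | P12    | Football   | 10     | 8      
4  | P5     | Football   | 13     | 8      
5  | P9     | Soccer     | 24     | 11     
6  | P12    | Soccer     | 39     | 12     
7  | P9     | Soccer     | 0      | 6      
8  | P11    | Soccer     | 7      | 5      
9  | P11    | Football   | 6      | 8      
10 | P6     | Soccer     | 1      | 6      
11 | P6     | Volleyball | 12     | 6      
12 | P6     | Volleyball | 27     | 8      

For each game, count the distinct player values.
SELECT game, COUNT(DISTINCT player)
FROM scores
GROUP BY game

Result:
  Football: 4 distinct
  Soccer: 4 distinct
  Volleyball: 1 distinct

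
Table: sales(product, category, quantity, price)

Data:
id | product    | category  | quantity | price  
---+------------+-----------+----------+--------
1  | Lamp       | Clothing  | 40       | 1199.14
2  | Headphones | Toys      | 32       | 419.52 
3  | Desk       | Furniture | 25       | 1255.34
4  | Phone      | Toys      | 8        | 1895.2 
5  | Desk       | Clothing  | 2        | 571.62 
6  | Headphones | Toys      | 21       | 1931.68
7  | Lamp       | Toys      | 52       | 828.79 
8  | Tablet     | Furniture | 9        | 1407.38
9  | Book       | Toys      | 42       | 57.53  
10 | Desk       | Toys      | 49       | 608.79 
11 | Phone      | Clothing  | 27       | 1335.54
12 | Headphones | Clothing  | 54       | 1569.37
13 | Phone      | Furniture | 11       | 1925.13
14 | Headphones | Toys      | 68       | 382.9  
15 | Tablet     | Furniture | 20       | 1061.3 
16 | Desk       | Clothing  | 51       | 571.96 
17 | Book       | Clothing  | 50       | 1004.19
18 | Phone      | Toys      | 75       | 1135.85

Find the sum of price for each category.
SELECT category, SUM(price) as result
FROM sales
GROUP BY category

Result:
  Clothing: 6251.82
  Furniture: 5649.15
  Toys: 7260.26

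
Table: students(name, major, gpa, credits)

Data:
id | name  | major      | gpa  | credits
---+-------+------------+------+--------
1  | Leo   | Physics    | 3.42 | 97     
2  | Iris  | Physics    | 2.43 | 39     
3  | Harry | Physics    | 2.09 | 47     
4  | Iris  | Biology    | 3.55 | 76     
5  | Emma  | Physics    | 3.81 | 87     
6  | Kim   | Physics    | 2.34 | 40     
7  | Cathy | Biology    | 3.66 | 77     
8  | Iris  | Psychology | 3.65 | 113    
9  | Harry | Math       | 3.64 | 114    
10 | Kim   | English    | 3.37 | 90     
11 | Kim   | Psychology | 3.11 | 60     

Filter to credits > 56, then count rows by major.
SELECT major, COUNT(*)
FROM students
WHERE credits > 56
GROUP BY major

Note: WHERE filters rows before grouping.

Result:
  Biology: 2
  English: 1
  Math: 1
  Physics: 2
  Psychology: 2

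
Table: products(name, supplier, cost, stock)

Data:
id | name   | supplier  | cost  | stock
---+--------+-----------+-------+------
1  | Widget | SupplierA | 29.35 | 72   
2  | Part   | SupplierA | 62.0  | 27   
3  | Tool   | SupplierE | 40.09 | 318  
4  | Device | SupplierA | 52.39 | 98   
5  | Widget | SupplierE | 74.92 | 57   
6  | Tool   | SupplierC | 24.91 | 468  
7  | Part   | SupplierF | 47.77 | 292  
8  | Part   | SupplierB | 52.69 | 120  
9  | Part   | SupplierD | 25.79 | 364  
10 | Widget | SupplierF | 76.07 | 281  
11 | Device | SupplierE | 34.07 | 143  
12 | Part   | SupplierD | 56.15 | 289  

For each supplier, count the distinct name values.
SELECT supplier, COUNT(DISTINCT name)
FROM products
GROUP BY supplier

Result:
  SupplierA: 3 distinct
  SupplierB: 1 distinct
  SupplierC: 1 distinct
  SupplierD: 1 distinct
  SupplierE: 3 distinct
  SupplierF: 2 distinct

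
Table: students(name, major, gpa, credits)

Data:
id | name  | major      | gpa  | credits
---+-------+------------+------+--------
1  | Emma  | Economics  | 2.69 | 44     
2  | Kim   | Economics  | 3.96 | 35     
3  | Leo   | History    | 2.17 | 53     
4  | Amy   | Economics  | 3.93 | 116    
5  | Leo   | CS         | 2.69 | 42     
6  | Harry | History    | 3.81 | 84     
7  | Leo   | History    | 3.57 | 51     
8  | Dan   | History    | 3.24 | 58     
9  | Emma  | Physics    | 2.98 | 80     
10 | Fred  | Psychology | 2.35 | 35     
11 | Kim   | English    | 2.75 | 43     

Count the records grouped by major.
SELECT major, COUNT(*) as count
FROM students
GROUP BY major

Result:
  CS: 1
  Economics: 3
  English: 1
  History: 4
  Physics: 1
  Psychology: 1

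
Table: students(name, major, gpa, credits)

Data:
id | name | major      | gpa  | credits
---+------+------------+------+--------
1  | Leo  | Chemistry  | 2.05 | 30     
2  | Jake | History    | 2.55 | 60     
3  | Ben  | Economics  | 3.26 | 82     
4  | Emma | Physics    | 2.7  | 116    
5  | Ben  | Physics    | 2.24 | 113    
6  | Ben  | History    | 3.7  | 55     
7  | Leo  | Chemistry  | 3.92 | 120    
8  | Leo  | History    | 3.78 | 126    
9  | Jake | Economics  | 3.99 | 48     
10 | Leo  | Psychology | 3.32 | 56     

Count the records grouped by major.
SELECT major, COUNT(*) as count
FROM students
GROUP BY major

Result:
  Chemistry: 2
  Economics: 2
  History: 3
  Physics: 2
  Psychology: 1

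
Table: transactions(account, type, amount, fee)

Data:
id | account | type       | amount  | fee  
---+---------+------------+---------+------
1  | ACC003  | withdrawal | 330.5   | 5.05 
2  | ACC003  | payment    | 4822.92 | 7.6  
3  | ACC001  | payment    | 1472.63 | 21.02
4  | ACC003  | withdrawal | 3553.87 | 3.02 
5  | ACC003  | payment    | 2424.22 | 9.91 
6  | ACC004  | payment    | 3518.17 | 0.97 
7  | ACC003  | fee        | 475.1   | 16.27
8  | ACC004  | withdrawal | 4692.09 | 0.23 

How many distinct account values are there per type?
SELECT type, COUNT(DISTINCT account)
FROM transactions
GROUP BY type

Result:
  fee: 1 distinct
  payment: 3 distinct
  withdrawal: 2 distinct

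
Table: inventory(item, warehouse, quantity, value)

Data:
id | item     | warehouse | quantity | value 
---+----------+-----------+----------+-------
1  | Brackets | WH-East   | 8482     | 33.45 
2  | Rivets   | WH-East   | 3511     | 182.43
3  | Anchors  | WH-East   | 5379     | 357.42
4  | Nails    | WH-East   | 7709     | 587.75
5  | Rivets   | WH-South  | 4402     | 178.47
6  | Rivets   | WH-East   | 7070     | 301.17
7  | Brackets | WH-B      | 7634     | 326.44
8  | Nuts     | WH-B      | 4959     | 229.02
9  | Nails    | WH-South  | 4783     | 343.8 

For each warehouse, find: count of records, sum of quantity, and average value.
SELECT warehouse,
       COUNT(*) as cnt,
       SUM(quantity) as total_quantity,
       AVG(value) as avg_value
FROM inventory
GROUP BY warehouse

Result:
  WH-B: 2 records, 12593 total quantity, 277.73 avg value
  WH-East: 5 records, 32151 total quantity, 292.44 avg value
  WH-South: 2 records, 9185 total quantity, 261.14 avg value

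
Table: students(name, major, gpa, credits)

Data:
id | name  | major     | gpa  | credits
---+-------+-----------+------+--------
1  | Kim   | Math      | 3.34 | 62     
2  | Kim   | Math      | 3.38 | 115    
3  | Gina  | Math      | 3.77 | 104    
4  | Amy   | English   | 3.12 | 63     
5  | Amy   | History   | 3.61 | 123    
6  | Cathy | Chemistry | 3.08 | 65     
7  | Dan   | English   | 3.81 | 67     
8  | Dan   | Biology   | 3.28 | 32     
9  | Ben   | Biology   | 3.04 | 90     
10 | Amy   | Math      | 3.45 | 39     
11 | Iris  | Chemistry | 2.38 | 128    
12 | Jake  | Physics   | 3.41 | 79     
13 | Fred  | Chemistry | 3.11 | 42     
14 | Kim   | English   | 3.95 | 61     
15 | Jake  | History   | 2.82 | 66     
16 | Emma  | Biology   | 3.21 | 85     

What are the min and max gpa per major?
SELECT major, MIN(gpa), MAX(gpa)
FROM students
GROUP BY major

Result:
  Biology: min=3.04, max=3.28
  Chemistry: min=2.38, max=3.11
  English: min=3.12, max=3.95
  History: min=2.82, max=3.61
  Math: min=3.34, max=3.77
  Physics: min=3.41, max=3.41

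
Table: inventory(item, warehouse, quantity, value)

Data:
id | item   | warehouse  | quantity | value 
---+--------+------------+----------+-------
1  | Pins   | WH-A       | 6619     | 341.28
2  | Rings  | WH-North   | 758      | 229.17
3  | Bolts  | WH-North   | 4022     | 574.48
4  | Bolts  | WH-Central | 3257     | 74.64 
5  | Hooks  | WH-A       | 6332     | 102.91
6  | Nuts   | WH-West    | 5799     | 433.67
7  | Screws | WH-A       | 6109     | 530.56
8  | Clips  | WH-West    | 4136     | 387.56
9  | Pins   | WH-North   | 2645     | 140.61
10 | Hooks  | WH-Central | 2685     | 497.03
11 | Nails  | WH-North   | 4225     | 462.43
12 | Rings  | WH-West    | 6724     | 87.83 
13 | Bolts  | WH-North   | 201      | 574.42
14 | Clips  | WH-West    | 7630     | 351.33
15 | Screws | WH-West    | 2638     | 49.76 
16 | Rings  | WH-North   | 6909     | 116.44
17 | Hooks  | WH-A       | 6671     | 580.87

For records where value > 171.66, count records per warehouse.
SELECT warehouse, COUNT(*)
FROM inventory
WHERE value > 171.66
GROUP BY warehouse

Note: WHERE filters rows before grouping.

Result:
  WH-A: 3
  WH-Central: 1
  WH-North: 4
  WH-West: 3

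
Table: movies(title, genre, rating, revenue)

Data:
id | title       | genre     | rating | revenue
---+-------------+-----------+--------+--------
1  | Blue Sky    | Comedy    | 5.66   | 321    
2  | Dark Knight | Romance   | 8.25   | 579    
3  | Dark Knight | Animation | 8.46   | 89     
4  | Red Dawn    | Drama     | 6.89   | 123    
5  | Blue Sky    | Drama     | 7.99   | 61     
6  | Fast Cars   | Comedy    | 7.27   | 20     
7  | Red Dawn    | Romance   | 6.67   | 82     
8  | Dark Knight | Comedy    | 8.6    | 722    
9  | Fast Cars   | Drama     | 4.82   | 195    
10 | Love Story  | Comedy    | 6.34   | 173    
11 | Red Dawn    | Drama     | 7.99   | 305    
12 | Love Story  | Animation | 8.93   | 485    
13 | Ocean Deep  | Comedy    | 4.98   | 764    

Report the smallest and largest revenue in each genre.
SELECT genre, MIN(revenue), MAX(revenue)
FROM movies
GROUP BY genre

Result:
  Animation: min=89, max=485
  Comedy: min=20, max=764
  Drama: min=61, max=305
  Romance: min=82, max=579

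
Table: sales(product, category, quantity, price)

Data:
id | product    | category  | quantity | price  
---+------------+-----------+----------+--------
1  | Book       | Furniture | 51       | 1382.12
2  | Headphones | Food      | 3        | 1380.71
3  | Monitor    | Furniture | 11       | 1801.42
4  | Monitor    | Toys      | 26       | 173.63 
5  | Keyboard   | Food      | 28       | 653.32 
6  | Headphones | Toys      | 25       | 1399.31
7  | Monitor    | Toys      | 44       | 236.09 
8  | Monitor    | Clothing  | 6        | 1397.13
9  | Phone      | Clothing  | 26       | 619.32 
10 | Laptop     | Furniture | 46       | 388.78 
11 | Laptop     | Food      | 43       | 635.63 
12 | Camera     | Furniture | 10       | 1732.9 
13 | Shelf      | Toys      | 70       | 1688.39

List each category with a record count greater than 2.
SELECT category, COUNT(*) as cnt
FROM sales
GROUP BY category
HAVING COUNT(*) > 2

Result:
  Food: 3
  Furniture: 4
  Toys: 4

Note: HAVING filters groups after aggregation, WHERE filters rows before.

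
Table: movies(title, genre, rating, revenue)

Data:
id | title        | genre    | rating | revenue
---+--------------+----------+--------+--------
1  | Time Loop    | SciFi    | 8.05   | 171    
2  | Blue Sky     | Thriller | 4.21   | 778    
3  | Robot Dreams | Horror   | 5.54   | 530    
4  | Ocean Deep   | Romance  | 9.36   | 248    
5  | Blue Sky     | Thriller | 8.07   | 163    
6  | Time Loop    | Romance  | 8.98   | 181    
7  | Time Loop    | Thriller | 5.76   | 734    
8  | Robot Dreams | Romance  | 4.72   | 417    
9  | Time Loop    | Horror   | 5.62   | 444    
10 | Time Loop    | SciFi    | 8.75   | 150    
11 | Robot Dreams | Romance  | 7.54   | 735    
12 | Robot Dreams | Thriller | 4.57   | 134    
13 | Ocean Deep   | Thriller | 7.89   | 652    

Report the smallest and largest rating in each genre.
SELECT genre, MIN(rating), MAX(rating)
FROM movies
GROUP BY genre

Result:
  Horror: min=5.54, max=5.62
  Romance: min=4.72, max=9.36
  SciFi: min=8.05, max=8.75
  Thriller: min=4.21, max=8.07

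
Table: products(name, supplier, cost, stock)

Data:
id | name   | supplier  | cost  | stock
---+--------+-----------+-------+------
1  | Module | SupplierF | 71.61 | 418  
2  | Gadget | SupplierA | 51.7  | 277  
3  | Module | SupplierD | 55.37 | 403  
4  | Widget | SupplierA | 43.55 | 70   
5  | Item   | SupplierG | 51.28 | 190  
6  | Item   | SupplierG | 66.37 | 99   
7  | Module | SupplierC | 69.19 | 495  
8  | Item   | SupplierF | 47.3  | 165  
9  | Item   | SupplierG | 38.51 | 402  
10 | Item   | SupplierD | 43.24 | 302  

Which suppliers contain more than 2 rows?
SELECT supplier, COUNT(*) as cnt
FROM products
GROUP BY supplier
HAVING COUNT(*) > 2

Result:
  SupplierG: 3

Note: HAVING filters groups after aggregation, WHERE filters rows before.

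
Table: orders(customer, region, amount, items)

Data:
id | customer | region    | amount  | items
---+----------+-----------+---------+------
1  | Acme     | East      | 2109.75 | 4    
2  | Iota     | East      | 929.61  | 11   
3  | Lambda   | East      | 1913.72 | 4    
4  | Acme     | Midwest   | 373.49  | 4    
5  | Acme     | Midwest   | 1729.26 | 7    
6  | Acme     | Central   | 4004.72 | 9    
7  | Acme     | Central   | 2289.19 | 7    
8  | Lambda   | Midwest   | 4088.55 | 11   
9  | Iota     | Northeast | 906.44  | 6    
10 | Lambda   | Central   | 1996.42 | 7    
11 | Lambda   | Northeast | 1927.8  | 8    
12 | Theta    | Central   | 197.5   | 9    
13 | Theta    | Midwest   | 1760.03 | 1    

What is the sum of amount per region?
SELECT region, SUM(amount) as result
FROM orders
GROUP BY region

Result:
  Central: 8487.83
  East: 4953.08
  Midwest: 7951.33
  Northeast: 2834.24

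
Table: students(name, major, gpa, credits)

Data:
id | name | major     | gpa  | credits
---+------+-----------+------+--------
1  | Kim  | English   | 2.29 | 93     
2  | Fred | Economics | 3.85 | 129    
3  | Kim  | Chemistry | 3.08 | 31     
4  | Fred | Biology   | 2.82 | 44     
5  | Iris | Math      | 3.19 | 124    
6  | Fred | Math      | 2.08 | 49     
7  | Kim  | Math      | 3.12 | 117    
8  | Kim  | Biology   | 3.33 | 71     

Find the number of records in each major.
SELECT major, COUNT(*) as count
FROM students
GROUP BY major

Result:
  Biology: 2
  Chemistry: 1
  Economics: 1
  English: 1
  Math: 3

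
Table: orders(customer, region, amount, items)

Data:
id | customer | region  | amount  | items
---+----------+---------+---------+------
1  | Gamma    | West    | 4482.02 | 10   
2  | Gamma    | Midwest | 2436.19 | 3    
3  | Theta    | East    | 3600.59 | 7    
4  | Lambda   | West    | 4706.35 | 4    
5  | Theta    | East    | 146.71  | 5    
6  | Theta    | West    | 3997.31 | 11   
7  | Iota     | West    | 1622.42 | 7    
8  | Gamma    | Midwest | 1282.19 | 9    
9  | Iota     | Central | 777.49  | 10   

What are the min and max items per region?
SELECT region, MIN(items), MAX(items)
FROM orders
GROUP BY region

Result:
  Central: min=10, max=10
  East: min=5, max=7
  Midwest: min=3, max=9
  West: min=4, max=11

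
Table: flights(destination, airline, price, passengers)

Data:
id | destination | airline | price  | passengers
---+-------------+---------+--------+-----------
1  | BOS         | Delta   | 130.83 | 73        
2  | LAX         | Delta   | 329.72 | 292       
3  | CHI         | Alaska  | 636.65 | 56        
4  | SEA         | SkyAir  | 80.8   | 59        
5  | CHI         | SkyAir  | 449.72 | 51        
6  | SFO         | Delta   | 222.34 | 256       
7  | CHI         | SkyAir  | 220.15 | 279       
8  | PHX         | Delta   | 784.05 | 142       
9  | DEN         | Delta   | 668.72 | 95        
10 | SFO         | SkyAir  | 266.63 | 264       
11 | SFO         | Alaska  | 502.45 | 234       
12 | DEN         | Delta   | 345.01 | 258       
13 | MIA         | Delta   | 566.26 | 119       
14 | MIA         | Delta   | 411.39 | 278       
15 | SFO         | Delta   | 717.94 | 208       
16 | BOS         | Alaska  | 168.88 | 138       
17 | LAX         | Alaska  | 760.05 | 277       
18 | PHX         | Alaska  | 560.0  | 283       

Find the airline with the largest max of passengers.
SELECT airline, MAX(passengers) as val
FROM flights
GROUP BY airline
ORDER BY val DESC
LIMIT 1

Result: Delta with max(passengers) = 292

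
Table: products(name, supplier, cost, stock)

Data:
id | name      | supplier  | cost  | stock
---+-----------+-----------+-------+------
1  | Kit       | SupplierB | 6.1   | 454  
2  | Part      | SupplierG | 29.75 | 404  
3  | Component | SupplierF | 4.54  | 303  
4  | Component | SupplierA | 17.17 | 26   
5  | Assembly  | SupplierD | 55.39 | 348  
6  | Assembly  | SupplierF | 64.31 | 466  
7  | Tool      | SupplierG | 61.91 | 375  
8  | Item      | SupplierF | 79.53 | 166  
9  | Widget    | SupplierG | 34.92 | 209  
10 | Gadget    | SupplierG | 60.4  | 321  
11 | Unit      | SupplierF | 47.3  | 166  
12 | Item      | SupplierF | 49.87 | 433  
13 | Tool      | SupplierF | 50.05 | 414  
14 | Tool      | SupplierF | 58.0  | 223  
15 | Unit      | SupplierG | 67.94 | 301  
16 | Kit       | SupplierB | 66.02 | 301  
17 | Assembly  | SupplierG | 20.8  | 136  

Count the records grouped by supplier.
SELECT supplier, COUNT(*) as count
FROM products
GROUP BY supplier

Result:
  SupplierA: 1
  SupplierB: 2
  SupplierD: 1
  SupplierF: 7
  SupplierG: 6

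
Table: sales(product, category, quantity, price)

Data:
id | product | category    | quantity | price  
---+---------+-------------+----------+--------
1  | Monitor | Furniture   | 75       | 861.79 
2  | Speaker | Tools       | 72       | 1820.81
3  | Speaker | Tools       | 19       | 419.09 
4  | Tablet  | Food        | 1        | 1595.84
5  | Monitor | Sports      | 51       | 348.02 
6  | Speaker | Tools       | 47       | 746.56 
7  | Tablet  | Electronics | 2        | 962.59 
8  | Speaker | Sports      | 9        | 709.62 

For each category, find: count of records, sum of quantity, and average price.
SELECT category,
       COUNT(*) as cnt,
       SUM(quantity) as total_quantity,
       AVG(price) as avg_price
FROM sales
GROUP BY category

Result:
  Electronics: 1 records, 2 total quantity, 962.59 avg price
  Food: 1 records, 1 total quantity, 1595.84 avg price
  Furniture: 1 records, 75 total quantity, 861.79 avg price
  Sports: 2 records, 60 total quantity, 528.82 avg price
  Tools: 3 records, 138 total quantity, 995.49 avg price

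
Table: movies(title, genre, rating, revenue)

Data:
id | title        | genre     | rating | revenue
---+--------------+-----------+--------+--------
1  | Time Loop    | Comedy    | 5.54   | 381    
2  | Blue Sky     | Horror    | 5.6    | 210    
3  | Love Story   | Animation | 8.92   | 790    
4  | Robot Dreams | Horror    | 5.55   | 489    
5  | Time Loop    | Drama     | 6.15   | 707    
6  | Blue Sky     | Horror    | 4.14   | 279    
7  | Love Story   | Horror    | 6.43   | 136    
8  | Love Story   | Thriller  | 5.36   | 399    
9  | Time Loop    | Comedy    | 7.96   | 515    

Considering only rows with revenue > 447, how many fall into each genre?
SELECT genre, COUNT(*)
FROM movies
WHERE revenue > 447
GROUP BY genre

Note: WHERE filters rows before grouping.

Result:
  Animation: 1
  Comedy: 1
  Drama: 1
  Horror: 1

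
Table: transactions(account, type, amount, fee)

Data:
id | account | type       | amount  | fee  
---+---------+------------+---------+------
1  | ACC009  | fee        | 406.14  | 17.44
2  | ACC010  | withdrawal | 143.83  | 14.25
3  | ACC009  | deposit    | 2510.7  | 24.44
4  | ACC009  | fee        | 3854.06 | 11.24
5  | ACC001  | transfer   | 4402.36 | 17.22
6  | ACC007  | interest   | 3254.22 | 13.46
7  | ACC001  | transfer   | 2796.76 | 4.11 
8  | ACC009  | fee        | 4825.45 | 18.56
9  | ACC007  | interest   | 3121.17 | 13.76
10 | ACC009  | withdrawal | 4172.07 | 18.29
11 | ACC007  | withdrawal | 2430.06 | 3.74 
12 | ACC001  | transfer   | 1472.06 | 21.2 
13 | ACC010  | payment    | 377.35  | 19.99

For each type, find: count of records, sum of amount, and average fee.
SELECT type,
       COUNT(*) as cnt,
       SUM(amount) as total_amount,
       AVG(fee) as avg_fee
FROM transactions
GROUP BY type

Result:
  deposit: 1 records, 2510.70 total amount, 24.44 avg fee
  fee: 3 records, 9085.65 total amount, 15.75 avg fee
  interest: 2 records, 6375.39 total amount, 13.61 avg fee
  payment: 1 records, 377.35 total amount, 19.99 avg fee
  transfer: 3 records, 8671.18 total amount, 14.18 avg fee
  withdrawal: 3 records, 6745.96 total amount, 12.09 avg fee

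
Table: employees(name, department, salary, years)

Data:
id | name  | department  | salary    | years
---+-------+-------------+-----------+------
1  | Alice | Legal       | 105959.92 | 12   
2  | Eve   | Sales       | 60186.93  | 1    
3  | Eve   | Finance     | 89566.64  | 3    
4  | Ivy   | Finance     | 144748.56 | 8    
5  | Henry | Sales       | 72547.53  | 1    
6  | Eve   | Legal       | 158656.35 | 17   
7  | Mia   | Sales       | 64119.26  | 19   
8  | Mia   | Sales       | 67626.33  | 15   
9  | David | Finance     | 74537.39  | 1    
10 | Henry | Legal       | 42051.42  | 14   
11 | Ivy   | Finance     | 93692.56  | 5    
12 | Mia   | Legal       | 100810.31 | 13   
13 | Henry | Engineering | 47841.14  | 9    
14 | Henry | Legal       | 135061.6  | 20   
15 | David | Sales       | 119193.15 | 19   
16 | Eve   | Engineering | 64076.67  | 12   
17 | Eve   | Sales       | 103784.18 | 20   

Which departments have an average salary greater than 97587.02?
SELECT department, AVG(salary)
FROM employees
GROUP BY department
HAVING AVG(salary) > 97587.02

Result:
  Finance: avg=100636.29
  Legal: avg=108507.92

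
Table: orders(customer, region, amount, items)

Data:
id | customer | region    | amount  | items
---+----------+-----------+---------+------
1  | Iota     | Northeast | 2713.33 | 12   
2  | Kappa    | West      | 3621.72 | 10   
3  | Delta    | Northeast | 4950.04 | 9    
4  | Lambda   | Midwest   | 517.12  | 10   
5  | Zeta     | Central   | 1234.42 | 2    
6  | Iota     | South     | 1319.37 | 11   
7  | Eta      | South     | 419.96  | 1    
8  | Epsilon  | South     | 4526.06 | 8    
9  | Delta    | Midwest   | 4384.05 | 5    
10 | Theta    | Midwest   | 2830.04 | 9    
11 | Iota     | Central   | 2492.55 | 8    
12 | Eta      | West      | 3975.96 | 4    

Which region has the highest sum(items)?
SELECT region, SUM(items) as val
FROM orders
GROUP BY region
ORDER BY val DESC
LIMIT 1

Result: Midwest with sum(items) = 24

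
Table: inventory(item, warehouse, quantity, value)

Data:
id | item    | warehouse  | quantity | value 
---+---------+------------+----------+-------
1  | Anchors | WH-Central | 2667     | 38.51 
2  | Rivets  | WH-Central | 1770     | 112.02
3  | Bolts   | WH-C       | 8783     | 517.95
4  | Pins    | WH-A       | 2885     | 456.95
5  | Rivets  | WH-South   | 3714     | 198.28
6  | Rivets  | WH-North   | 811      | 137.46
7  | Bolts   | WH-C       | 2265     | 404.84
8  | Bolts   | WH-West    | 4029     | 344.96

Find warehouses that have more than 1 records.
SELECT warehouse, COUNT(*) as cnt
FROM inventory
GROUP BY warehouse
HAVING COUNT(*) > 1

Result:
  WH-C: 2
  WH-Central: 2

Note: HAVING filters groups after aggregation, WHERE filters rows before.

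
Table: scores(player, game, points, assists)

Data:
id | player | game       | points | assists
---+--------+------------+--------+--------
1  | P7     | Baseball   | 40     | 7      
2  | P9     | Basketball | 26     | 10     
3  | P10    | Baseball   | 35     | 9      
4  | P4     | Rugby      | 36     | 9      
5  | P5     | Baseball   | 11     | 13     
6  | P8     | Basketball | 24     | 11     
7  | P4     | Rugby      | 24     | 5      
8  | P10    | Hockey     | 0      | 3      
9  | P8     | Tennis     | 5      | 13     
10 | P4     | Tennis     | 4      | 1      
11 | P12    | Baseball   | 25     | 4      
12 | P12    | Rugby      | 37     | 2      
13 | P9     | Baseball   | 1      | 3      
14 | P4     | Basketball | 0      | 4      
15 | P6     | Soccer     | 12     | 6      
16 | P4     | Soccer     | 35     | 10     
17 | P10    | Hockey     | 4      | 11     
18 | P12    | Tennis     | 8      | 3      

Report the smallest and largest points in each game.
SELECT game, MIN(points), MAX(points)
FROM scores
GROUP BY game

Result:
  Baseball: min=1, max=40
  Basketball: min=0, max=26
  Hockey: min=0, max=4
  Rugby: min=24, max=37
  Soccer: min=12, max=35
  Tennis: min=4, max=8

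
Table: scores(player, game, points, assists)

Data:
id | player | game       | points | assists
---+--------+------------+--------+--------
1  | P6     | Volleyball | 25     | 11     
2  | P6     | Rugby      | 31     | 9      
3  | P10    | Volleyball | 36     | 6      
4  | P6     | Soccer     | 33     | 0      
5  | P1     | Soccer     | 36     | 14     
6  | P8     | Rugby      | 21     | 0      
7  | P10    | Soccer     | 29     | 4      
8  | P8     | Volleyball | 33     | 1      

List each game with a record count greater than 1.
SELECT game, COUNT(*) as cnt
FROM scores
GROUP BY game
HAVING COUNT(*) > 1

Result:
  Rugby: 2
  Soccer: 3
  Volleyball: 3

Note: HAVING filters groups after aggregation, WHERE filters rows before.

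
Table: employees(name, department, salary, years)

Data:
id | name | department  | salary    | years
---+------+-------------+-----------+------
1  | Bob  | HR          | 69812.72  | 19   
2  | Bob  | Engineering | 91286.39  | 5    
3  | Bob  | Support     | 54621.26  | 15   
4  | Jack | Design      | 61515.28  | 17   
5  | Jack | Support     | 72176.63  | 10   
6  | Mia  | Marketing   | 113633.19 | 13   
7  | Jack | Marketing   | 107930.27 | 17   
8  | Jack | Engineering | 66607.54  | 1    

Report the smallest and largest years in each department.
SELECT department, MIN(years), MAX(years)
FROM employees
GROUP BY department

Result:
  Design: min=17, max=17
  Engineering: min=1, max=5
  HR: min=19, max=19
  Marketing: min=13, max=17
  Support: min=10, max=15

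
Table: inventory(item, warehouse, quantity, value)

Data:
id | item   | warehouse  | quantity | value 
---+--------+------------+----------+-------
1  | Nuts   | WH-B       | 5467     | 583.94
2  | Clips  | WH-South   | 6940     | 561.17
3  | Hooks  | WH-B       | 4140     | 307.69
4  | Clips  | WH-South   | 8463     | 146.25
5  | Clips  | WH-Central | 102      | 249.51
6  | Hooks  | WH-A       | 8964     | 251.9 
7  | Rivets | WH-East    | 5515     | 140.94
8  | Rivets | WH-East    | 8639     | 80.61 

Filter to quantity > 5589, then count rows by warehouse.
SELECT warehouse, COUNT(*)
FROM inventory
WHERE quantity > 5589
GROUP BY warehouse

Note: WHERE filters rows before grouping.

Result:
  WH-A: 1
  WH-East: 1
  WH-South: 2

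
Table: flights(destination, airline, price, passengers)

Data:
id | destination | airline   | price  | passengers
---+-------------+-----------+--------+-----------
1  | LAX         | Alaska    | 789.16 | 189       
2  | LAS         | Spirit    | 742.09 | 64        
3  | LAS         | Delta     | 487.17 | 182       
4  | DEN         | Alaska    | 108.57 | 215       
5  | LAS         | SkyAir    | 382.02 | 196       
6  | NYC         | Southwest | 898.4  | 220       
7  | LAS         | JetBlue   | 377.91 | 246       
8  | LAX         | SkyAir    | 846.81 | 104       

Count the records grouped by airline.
SELECT airline, COUNT(*) as count
FROM flights
GROUP BY airline

Result:
  Alaska: 2
  Delta: 1
  JetBlue: 1
  SkyAir: 2
  Southwest: 1
  Spirit: 1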